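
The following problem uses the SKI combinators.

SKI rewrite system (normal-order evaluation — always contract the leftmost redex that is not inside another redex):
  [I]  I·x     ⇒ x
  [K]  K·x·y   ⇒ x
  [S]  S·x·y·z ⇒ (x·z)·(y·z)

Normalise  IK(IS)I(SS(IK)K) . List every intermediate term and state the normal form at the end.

Answer: normal form = S(SK(KK))  (in 5 steps)

Derivation:
  start: IK(IS)I(SS(IK)K)
  step 1: K(IS)I(SS(IK)K)
  step 2: IS(SS(IK)K)
  step 3: S(SS(IK)K)
  step 4: S(SK(IKK))
  step 5: S(SK(KK))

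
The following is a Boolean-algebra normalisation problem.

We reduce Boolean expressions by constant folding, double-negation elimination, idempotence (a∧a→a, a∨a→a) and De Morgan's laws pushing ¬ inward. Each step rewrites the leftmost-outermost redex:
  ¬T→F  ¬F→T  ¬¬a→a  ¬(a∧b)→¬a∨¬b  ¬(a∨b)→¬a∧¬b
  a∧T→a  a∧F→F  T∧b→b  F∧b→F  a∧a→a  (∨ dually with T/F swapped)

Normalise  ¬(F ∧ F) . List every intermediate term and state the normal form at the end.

Answer: normal form = T  (in 3 steps)

Reduction:
  start: ¬(F ∧ F)
  [1] ¬F ∨ ¬F
  [2] ¬F
  [3] T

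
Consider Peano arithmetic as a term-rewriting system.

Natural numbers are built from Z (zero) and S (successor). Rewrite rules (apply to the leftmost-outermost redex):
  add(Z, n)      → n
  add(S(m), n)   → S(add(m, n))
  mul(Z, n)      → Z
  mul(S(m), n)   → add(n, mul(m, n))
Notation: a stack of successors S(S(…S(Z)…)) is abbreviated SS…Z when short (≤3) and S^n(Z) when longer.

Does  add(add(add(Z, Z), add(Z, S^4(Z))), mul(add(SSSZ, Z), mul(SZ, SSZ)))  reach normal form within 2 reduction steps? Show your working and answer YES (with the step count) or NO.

  start: add(add(add(Z, Z), add(Z, S^4(Z))), mul(add(SSSZ, Z), mul(SZ, SSZ)))
  [1] add(add(Z, add(Z, S^4(Z))), mul(add(SSSZ, Z), mul(SZ, SSZ)))
  [2] add(add(Z, S^4(Z)), mul(add(SSSZ, Z), mul(SZ, SSZ)))

Answer: NO — after 2 steps the term is add(add(Z, S^4(Z)), mul(add(SSSZ, Z), mul(SZ, SSZ))), not yet normal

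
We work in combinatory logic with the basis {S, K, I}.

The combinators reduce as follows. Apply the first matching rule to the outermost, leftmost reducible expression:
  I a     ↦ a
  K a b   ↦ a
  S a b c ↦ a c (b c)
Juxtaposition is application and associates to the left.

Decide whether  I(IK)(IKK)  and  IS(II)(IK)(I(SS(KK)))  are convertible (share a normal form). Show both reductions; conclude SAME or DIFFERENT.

Answer: DIFFERENT — A ⇓ K(KK), B ⇓ S(K(SS(KK)))K

Reduction:
Term A:
  start: I(IK)(IKK)
  step 1: IK(IKK)
  step 2: K(IKK)
  step 3: K(KK)

Term B:
  start: IS(II)(IK)(I(SS(KK)))
  step 1: S(II)(IK)(I(SS(KK)))
  step 2: II(I(SS(KK)))(IK(I(SS(KK))))
  step 3: I(I(SS(KK)))(IK(I(SS(KK))))
  step 4: I(SS(KK))(IK(I(SS(KK))))
  step 5: SS(KK)(IK(I(SS(KK))))
  step 6: S(IK(I(SS(KK))))(KK(IK(I(SS(KK)))))
  step 7: S(K(I(SS(KK))))(KK(IK(I(SS(KK)))))
  step 8: S(K(SS(KK)))(KK(IK(I(SS(KK)))))
  step 9: S(K(SS(KK)))K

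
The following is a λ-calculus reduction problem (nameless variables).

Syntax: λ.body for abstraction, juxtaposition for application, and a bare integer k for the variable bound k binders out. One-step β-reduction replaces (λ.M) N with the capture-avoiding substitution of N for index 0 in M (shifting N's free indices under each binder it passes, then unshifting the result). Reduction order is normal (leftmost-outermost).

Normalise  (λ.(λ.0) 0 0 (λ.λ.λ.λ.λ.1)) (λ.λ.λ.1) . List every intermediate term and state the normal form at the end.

  start: (λ.(λ.0) 0 0 (λ.λ.λ.λ.λ.1)) (λ.λ.λ.1)
  step 1: (λ.0) (λ.λ.λ.1) (λ.λ.λ.1) (λ.λ.λ.λ.λ.1)
  step 2: (λ.λ.λ.1) (λ.λ.λ.1) (λ.λ.λ.λ.λ.1)
  step 3: (λ.λ.1) (λ.λ.λ.λ.λ.1)
  step 4: λ.λ.λ.λ.λ.λ.1

Answer: normal form = λ.λ.λ.λ.λ.λ.1  (in 4 steps)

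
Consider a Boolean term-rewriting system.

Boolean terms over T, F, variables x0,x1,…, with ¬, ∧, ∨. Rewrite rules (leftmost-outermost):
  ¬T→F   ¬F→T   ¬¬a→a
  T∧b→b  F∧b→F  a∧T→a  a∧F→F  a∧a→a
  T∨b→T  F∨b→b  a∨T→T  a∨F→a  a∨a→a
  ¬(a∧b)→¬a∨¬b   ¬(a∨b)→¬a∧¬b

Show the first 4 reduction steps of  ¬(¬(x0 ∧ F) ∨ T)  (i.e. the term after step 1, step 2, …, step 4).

  start: ¬(¬(x0 ∧ F) ∨ T)
  →1  ¬¬(x0 ∧ F) ∧ ¬T
  →2  (x0 ∧ F) ∧ ¬T
  →3  F ∧ ¬T
  →4  F

Answer: after 4 steps: F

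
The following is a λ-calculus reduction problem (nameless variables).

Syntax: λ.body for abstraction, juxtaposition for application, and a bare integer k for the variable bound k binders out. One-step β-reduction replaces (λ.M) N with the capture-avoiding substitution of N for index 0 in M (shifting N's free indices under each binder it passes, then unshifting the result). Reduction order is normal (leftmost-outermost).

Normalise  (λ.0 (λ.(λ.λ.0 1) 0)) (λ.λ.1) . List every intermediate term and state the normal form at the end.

  start: (λ.0 (λ.(λ.λ.0 1) 0)) (λ.λ.1)
  [1] (λ.λ.1) (λ.(λ.λ.0 1) 0)
  [2] λ.λ.(λ.λ.0 1) 0
  [3] λ.λ.λ.0 1

Answer: normal form = λ.λ.λ.0 1  (in 3 steps)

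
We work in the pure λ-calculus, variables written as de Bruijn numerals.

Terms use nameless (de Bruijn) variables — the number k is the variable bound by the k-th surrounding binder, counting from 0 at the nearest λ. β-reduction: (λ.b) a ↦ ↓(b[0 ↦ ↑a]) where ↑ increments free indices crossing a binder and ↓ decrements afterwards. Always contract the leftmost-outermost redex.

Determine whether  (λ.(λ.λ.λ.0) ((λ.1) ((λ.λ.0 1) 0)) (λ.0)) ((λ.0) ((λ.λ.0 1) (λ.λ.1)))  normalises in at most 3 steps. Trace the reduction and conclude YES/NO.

  start: (λ.(λ.λ.λ.0) ((λ.1) ((λ.λ.0 1) 0)) (λ.0)) ((λ.0) ((λ.λ.0 1) (λ.λ.1)))
  →1  (λ.λ.λ.0) ((λ.(λ.0) ((λ.λ.0 1) (λ.λ.1))) ((λ.λ.0 1) ((λ.0) ((λ.λ.0 1) (λ.λ.1))))) (λ.0)
  →2  (λ.λ.0) (λ.0)
  →3  λ.0

Answer: YES — reaches normal form λ.0 in 3 ≤ 3 steps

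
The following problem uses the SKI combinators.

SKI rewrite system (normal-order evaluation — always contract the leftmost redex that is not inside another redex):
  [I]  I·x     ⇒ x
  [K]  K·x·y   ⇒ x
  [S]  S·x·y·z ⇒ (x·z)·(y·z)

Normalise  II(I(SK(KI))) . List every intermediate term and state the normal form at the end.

Answer: normal form = SK(KI)  (in 3 steps)

Derivation:
  start: II(I(SK(KI)))
  →1  I(I(SK(KI)))
  →2  I(SK(KI))
  →3  SK(KI)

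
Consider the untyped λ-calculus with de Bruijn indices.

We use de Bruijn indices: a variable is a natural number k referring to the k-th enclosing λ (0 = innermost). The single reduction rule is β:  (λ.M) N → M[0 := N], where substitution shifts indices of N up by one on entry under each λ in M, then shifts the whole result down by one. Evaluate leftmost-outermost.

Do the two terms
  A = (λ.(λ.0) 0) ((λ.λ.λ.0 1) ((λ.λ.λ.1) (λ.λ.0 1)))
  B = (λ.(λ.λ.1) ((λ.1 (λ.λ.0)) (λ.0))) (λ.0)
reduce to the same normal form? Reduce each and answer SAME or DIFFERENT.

Answer: DIFFERENT — A ⇓ λ.λ.0 1, B ⇓ λ.λ.λ.0

Reduction:
Term A:
  start: (λ.(λ.0) 0) ((λ.λ.λ.0 1) ((λ.λ.λ.1) (λ.λ.0 1)))
  →1  (λ.0) ((λ.λ.λ.0 1) ((λ.λ.λ.1) (λ.λ.0 1)))
  →2  (λ.λ.λ.0 1) ((λ.λ.λ.1) (λ.λ.0 1))
  →3  λ.λ.0 1

Term B:
  start: (λ.(λ.λ.1) ((λ.1 (λ.λ.0)) (λ.0))) (λ.0)
  →1  (λ.λ.1) ((λ.(λ.0) (λ.λ.0)) (λ.0))
  →2  λ.(λ.(λ.0) (λ.λ.0)) (λ.0)
  →3  λ.(λ.0) (λ.λ.0)
  →4  λ.λ.λ.0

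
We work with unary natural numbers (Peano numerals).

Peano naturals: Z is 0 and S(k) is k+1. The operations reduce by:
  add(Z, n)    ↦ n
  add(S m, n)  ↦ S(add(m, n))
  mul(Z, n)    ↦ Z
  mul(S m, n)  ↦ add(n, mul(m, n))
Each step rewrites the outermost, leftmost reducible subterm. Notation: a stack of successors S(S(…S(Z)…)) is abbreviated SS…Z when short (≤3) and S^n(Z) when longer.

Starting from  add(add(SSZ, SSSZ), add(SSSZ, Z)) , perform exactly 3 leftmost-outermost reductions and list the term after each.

  start: add(add(SSZ, SSSZ), add(SSSZ, Z))
  [1] add(S(add(SZ, SSSZ)), add(SSSZ, Z))
  [2] S(add(add(SZ, SSSZ), add(SSSZ, Z)))
  [3] S(add(S(add(Z, SSSZ)), add(SSSZ, Z)))

Answer: after 3 steps: S(add(S(add(Z, SSSZ)), add(SSSZ, Z)))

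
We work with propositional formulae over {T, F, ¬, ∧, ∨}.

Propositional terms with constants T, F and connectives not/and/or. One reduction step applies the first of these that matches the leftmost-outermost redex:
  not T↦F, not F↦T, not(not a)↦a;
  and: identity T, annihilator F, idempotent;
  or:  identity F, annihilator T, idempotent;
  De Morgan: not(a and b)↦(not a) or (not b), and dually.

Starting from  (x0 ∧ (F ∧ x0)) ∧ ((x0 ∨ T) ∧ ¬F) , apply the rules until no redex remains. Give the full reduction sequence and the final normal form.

Answer: normal form = F  (in 3 steps)

Working:
  start: (x0 ∧ (F ∧ x0)) ∧ ((x0 ∨ T) ∧ ¬F)
  →1  (x0 ∧ F) ∧ ((x0 ∨ T) ∧ ¬F)
  →2  F ∧ ((x0 ∨ T) ∧ ¬F)
  →3  F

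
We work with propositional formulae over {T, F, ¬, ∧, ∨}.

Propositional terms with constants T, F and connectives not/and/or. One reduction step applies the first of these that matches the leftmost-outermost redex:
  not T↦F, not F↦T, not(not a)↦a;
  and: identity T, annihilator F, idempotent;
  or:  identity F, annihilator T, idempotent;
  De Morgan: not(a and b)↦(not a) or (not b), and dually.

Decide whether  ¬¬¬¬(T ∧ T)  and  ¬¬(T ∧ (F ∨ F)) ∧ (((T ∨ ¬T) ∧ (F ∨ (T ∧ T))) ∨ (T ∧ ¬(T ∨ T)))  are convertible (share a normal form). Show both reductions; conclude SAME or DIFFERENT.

Answer: DIFFERENT — A ⇓ T, B ⇓ F

Working:
Term A:
  start: ¬¬¬¬(T ∧ T)
  →1  ¬¬(T ∧ T)
  →2  T ∧ T
  →3  T

Term B:
  start: ¬¬(T ∧ (F ∨ F)) ∧ (((T ∨ ¬T) ∧ (F ∨ (T ∧ T))) ∨ (T ∧ ¬(T ∨ T)))
  →1  (T ∧ (F ∨ F)) ∧ (((T ∨ ¬T) ∧ (F ∨ (T ∧ T))) ∨ (T ∧ ¬(T ∨ T)))
  →2  (F ∨ F) ∧ (((T ∨ ¬T) ∧ (F ∨ (T ∧ T))) ∨ (T ∧ ¬(T ∨ T)))
  →3  F ∧ (((T ∨ ¬T) ∧ (F ∨ (T ∧ T))) ∨ (T ∧ ¬(T ∨ T)))
  →4  F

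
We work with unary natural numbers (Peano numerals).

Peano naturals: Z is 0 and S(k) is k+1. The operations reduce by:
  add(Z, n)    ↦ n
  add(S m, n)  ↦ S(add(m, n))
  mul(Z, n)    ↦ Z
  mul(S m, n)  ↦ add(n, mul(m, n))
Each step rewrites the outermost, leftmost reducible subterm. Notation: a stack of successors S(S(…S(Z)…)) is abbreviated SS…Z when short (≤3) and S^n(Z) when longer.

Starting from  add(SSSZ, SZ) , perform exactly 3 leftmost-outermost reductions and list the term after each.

  start: add(SSSZ, SZ)
  [1] S(add(SSZ, SZ))
  [2] S(S(add(SZ, SZ)))
  [3] S(S(S(add(Z, SZ))))

Answer: after 3 steps: S(S(S(add(Z, SZ))))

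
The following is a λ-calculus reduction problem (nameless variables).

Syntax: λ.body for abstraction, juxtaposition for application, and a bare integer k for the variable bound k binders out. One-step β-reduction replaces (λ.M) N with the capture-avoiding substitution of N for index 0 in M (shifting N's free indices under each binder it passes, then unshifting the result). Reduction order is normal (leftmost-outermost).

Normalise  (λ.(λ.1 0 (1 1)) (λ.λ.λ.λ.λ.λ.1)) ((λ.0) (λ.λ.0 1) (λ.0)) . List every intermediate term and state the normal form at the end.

Answer: normal form = λ.λ.λ.λ.1  (in 7 steps)

Reduction:
  start: (λ.(λ.1 0 (1 1)) (λ.λ.λ.λ.λ.λ.1)) ((λ.0) (λ.λ.0 1) (λ.0))
  [1] (λ.(λ.0) (λ.λ.0 1) (λ.0) 0 ((λ.0) (λ.λ.0 1) (λ.0) ((λ.0) (λ.λ.0 1) (λ.0)))) (λ.λ.λ.λ.λ.λ.1)
  [2] (λ.0) (λ.λ.0 1) (λ.0) (λ.λ.λ.λ.λ.λ.1) ((λ.0) (λ.λ.0 1) (λ.0) ((λ.0) (λ.λ.0 1) (λ.0)))
  [3] (λ.λ.0 1) (λ.0) (λ.λ.λ.λ.λ.λ.1) ((λ.0) (λ.λ.0 1) (λ.0) ((λ.0) (λ.λ.0 1) (λ.0)))
  [4] (λ.0 (λ.0)) (λ.λ.λ.λ.λ.λ.1) ((λ.0) (λ.λ.0 1) (λ.0) ((λ.0) (λ.λ.0 1) (λ.0)))
  [5] (λ.λ.λ.λ.λ.λ.1) (λ.0) ((λ.0) (λ.λ.0 1) (λ.0) ((λ.0) (λ.λ.0 1) (λ.0)))
  [6] (λ.λ.λ.λ.λ.1) ((λ.0) (λ.λ.0 1) (λ.0) ((λ.0) (λ.λ.0 1) (λ.0)))
  [7] λ.λ.λ.λ.1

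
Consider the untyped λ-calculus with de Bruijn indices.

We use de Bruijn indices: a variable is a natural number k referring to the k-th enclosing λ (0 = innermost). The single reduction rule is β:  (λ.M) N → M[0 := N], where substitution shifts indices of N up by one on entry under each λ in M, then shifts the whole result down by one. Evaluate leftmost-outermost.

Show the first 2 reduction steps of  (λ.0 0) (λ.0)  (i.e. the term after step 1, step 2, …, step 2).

Answer: after 2 steps: λ.0

Derivation:
  start: (λ.0 0) (λ.0)
  [1] (λ.0) (λ.0)
  [2] λ.0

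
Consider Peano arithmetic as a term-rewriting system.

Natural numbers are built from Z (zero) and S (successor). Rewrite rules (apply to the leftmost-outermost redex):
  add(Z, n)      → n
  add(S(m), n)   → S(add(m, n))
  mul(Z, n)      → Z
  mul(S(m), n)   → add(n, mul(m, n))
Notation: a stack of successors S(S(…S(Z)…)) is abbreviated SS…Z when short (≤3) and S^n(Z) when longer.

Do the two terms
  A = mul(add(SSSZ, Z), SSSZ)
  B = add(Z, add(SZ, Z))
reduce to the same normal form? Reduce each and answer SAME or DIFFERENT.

Answer: DIFFERENT — A ⇓ S^9(Z), B ⇓ SZ

Derivation:
Term A:
  start: mul(add(SSSZ, Z), SSSZ)
  →1  mul(S(add(SSZ, Z)), SSSZ)
  →2  add(SSSZ, mul(add(SSZ, Z), SSSZ))
  →3  S(add(SSZ, mul(add(SSZ, Z), SSSZ)))
  →4  S(S(add(SZ, mul(add(SSZ, Z), SSSZ))))
  →5  S(S(S(add(Z, mul(add(SSZ, Z), SSSZ)))))
  →6  S(S(S(mul(add(SSZ, Z), SSSZ))))
  →7  S(S(S(mul(S(add(SZ, Z)), SSSZ))))
  →8  S(S(S(add(SSSZ, mul(add(SZ, Z), SSSZ)))))
  →9  S(S(S(S(add(SSZ, mul(add(SZ, Z), SSSZ))))))
  →10  S(S(S(S(S(add(SZ, mul(add(SZ, Z), SSSZ)))))))
  →11  S(S(S(S(S(S(add(Z, mul(add(SZ, Z), SSSZ))))))))
  →12  S(S(S(S(S(S(mul(add(SZ, Z), SSSZ)))))))
  →13  S(S(S(S(S(S(mul(S(add(Z, Z)), SSSZ)))))))
  →14  S(S(S(S(S(S(add(SSSZ, mul(add(Z, Z), SSSZ))))))))
  →15  S(S(S(S(S(S(S(add(SSZ, mul(add(Z, Z), SSSZ)))))))))
  →16  S(S(S(S(S(S(S(S(add(SZ, mul(add(Z, Z), SSSZ))))))))))
  →17  S(S(S(S(S(S(S(S(S(add(Z, mul(add(Z, Z), SSSZ)))))))))))
  →18  S(S(S(S(S(S(S(S(S(mul(add(Z, Z), SSSZ))))))))))
  →19  S(S(S(S(S(S(S(S(S(mul(Z, SSSZ))))))))))
  →20  S^9(Z)

Term B:
  start: add(Z, add(SZ, Z))
  →1  add(SZ, Z)
  →2  S(add(Z, Z))
  →3  SZ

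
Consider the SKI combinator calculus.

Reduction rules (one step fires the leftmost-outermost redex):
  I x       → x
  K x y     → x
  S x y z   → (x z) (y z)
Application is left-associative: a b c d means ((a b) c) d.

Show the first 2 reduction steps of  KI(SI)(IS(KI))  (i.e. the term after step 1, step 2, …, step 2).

Answer: after 2 steps: IS(KI)

Reduction:
  start: KI(SI)(IS(KI))
  [1] I(IS(KI))
  [2] IS(KI)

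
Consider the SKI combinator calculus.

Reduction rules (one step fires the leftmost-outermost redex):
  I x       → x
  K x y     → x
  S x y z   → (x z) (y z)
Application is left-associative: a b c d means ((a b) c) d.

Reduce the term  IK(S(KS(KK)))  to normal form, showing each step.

Answer: normal form = K(SS)  (in 2 steps)

Derivation:
  start: IK(S(KS(KK)))
  →1  K(S(KS(KK)))
  →2  K(SS)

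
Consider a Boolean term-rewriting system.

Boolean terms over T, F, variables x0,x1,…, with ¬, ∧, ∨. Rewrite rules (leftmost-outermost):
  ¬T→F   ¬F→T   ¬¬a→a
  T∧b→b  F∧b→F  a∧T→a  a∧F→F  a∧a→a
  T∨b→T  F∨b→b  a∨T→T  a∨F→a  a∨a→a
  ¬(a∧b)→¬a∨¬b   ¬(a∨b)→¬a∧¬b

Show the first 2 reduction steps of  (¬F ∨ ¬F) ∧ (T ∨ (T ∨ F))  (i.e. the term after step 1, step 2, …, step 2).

  start: (¬F ∨ ¬F) ∧ (T ∨ (T ∨ F))
  →1  ¬F ∧ (T ∨ (T ∨ F))
  →2  T ∧ (T ∨ (T ∨ F))

Answer: after 2 steps: T ∧ (T ∨ (T ∨ F))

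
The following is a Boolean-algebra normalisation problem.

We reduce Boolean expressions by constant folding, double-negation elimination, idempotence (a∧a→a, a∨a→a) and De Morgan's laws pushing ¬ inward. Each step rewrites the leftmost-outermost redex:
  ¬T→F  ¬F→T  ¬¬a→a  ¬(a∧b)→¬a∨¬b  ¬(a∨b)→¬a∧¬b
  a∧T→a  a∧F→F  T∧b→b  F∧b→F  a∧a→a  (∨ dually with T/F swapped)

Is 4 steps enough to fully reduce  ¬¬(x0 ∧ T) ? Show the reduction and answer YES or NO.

  start: ¬¬(x0 ∧ T)
  →1  x0 ∧ T
  →2  x0

Answer: YES — reaches normal form x0 in 2 ≤ 4 steps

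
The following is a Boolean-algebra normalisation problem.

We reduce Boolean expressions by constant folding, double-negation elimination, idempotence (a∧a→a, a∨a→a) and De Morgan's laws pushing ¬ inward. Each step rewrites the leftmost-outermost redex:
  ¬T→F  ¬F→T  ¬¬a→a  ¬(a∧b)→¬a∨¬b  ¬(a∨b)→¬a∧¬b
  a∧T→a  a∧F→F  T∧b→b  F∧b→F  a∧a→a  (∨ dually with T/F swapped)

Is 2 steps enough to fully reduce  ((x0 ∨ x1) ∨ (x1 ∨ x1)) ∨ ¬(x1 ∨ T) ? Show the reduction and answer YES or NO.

  start: ((x0 ∨ x1) ∨ (x1 ∨ x1)) ∨ ¬(x1 ∨ T)
  [1] ((x0 ∨ x1) ∨ x1) ∨ ¬(x1 ∨ T)
  [2] ((x0 ∨ x1) ∨ x1) ∨ (¬x1 ∧ ¬T)

Answer: NO — after 2 steps the term is ((x0 ∨ x1) ∨ x1) ∨ (¬x1 ∧ ¬T), not yet normal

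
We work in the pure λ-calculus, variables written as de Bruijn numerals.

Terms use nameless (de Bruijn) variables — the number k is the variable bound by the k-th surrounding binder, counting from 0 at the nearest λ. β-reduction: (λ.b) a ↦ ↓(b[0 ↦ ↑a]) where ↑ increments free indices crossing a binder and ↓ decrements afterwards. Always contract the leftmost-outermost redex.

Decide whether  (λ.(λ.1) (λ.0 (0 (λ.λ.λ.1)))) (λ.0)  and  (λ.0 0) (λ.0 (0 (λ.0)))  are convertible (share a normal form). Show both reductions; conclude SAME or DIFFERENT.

Answer: SAME — A ⇓ λ.0, B ⇓ λ.0

Derivation:
Term A:
  start: (λ.(λ.1) (λ.0 (0 (λ.λ.λ.1)))) (λ.0)
  step 1: (λ.λ.0) (λ.0 (0 (λ.λ.λ.1)))
  step 2: λ.0

Term B:
  start: (λ.0 0) (λ.0 (0 (λ.0)))
  step 1: (λ.0 (0 (λ.0))) (λ.0 (0 (λ.0)))
  step 2: (λ.0 (0 (λ.0))) ((λ.0 (0 (λ.0))) (λ.0))
  step 3: (λ.0 (0 (λ.0))) (λ.0) ((λ.0 (0 (λ.0))) (λ.0) (λ.0))
  step 4: (λ.0) ((λ.0) (λ.0)) ((λ.0 (0 (λ.0))) (λ.0) (λ.0))
  step 5: (λ.0) (λ.0) ((λ.0 (0 (λ.0))) (λ.0) (λ.0))
  step 6: (λ.0) ((λ.0 (0 (λ.0))) (λ.0) (λ.0))
  step 7: (λ.0 (0 (λ.0))) (λ.0) (λ.0)
  step 8: (λ.0) ((λ.0) (λ.0)) (λ.0)
  step 9: (λ.0) (λ.0) (λ.0)
  step 10: (λ.0) (λ.0)
  step 11: λ.0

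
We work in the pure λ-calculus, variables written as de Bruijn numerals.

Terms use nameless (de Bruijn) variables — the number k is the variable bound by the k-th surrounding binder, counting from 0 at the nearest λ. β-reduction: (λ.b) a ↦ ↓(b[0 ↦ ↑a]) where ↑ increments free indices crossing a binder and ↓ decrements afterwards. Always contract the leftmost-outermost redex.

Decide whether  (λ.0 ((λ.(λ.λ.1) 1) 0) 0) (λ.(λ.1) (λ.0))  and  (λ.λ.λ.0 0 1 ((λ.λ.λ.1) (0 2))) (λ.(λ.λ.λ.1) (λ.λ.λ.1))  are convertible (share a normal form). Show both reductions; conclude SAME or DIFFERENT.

Term A:
  start: (λ.0 ((λ.(λ.λ.1) 1) 0) 0) (λ.(λ.1) (λ.0))
  [1] (λ.(λ.1) (λ.0)) ((λ.(λ.λ.1) (λ.(λ.1) (λ.0))) (λ.(λ.1) (λ.0))) (λ.(λ.1) (λ.0))
  [2] (λ.(λ.(λ.λ.1) (λ.(λ.1) (λ.0))) (λ.(λ.1) (λ.0))) (λ.0) (λ.(λ.1) (λ.0))
  [3] (λ.(λ.λ.1) (λ.(λ.1) (λ.0))) (λ.(λ.1) (λ.0)) (λ.(λ.1) (λ.0))
  [4] (λ.λ.1) (λ.(λ.1) (λ.0)) (λ.(λ.1) (λ.0))
  [5] (λ.λ.(λ.1) (λ.0)) (λ.(λ.1) (λ.0))
  [6] λ.(λ.1) (λ.0)
  [7] λ.0

Term B:
  start: (λ.λ.λ.0 0 1 ((λ.λ.λ.1) (0 2))) (λ.(λ.λ.λ.1) (λ.λ.λ.1))
  [1] λ.λ.0 0 1 ((λ.λ.λ.1) (0 (λ.(λ.λ.λ.1) (λ.λ.λ.1))))
  [2] λ.λ.0 0 1 (λ.λ.1)

Answer: DIFFERENT — A ⇓ λ.0, B ⇓ λ.λ.0 0 1 (λ.λ.1)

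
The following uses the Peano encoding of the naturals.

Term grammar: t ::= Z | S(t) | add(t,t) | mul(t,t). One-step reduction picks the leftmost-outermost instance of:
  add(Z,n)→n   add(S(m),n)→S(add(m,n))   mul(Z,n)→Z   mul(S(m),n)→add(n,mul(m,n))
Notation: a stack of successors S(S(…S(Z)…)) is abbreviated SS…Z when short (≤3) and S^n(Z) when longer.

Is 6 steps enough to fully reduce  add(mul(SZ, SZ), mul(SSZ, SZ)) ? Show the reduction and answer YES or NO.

  start: add(mul(SZ, SZ), mul(SSZ, SZ))
  →1  add(add(SZ, mul(Z, SZ)), mul(SSZ, SZ))
  →2  add(S(add(Z, mul(Z, SZ))), mul(SSZ, SZ))
  →3  S(add(add(Z, mul(Z, SZ)), mul(SSZ, SZ)))
  →4  S(add(mul(Z, SZ), mul(SSZ, SZ)))
  →5  S(add(Z, mul(SSZ, SZ)))
  →6  S(mul(SSZ, SZ))

Answer: NO — after 6 steps the term is S(mul(SSZ, SZ)), not yet normal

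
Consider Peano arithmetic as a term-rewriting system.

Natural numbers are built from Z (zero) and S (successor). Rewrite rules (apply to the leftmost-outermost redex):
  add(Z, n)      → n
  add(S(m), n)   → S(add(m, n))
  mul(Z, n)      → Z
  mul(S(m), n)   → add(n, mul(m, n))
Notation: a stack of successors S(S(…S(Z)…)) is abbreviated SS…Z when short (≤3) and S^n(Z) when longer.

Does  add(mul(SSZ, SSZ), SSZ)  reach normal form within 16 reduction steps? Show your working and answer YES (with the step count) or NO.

  start: add(mul(SSZ, SSZ), SSZ)
  →1  add(add(SSZ, mul(SZ, SSZ)), SSZ)
  →2  add(S(add(SZ, mul(SZ, SSZ))), SSZ)
  →3  S(add(add(SZ, mul(SZ, SSZ)), SSZ))
  →4  S(add(S(add(Z, mul(SZ, SSZ))), SSZ))
  →5  S(S(add(add(Z, mul(SZ, SSZ)), SSZ)))
  →6  S(S(add(mul(SZ, SSZ), SSZ)))
  →7  S(S(add(add(SSZ, mul(Z, SSZ)), SSZ)))
  →8  S(S(add(S(add(SZ, mul(Z, SSZ))), SSZ)))
  →9  S(S(S(add(add(SZ, mul(Z, SSZ)), SSZ))))
  →10  S(S(S(add(S(add(Z, mul(Z, SSZ))), SSZ))))
  →11  S(S(S(S(add(add(Z, mul(Z, SSZ)), SSZ)))))
  →12  S(S(S(S(add(mul(Z, SSZ), SSZ)))))
  →13  S(S(S(S(add(Z, SSZ)))))
  →14  S^6(Z)

Answer: YES — reaches normal form S^6(Z) in 14 ≤ 16 steps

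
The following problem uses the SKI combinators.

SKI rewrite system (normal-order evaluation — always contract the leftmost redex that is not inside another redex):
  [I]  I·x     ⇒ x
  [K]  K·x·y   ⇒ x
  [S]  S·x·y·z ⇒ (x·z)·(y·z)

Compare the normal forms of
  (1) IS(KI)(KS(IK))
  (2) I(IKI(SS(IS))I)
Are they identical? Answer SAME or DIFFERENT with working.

Term A:
  start: IS(KI)(KS(IK))
  step 1: S(KI)(KS(IK))
  step 2: S(KI)S

Term B:
  start: I(IKI(SS(IS))I)
  step 1: IKI(SS(IS))I
  step 2: KI(SS(IS))I
  step 3: II
  step 4: I

Answer: DIFFERENT — A ⇓ S(KI)S, B ⇓ I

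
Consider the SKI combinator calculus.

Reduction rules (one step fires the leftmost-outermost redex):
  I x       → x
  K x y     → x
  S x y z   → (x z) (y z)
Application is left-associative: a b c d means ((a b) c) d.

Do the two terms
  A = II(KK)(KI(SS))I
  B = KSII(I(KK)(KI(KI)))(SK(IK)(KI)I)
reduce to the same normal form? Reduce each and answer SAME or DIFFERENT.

Term A:
  start: II(KK)(KI(SS))I
  [1] I(KK)(KI(SS))I
  [2] KK(KI(SS))I
  [3] KI

Term B:
  start: KSII(I(KK)(KI(KI)))(SK(IK)(KI)I)
  [1] SI(I(KK)(KI(KI)))(SK(IK)(KI)I)
  [2] I(SK(IK)(KI)I)(I(KK)(KI(KI))(SK(IK)(KI)I))
  [3] SK(IK)(KI)I(I(KK)(KI(KI))(SK(IK)(KI)I))
  [4] K(KI)(IK(KI))I(I(KK)(KI(KI))(SK(IK)(KI)I))
  [5] KII(I(KK)(KI(KI))(SK(IK)(KI)I))
  [6] I(I(KK)(KI(KI))(SK(IK)(KI)I))
  [7] I(KK)(KI(KI))(SK(IK)(KI)I)
  [8] KK(KI(KI))(SK(IK)(KI)I)
  [9] K(SK(IK)(KI)I)
  [10] K(K(KI)(IK(KI))I)
  [11] K(KII)
  [12] KI

Answer: SAME — A ⇓ KI, B ⇓ KI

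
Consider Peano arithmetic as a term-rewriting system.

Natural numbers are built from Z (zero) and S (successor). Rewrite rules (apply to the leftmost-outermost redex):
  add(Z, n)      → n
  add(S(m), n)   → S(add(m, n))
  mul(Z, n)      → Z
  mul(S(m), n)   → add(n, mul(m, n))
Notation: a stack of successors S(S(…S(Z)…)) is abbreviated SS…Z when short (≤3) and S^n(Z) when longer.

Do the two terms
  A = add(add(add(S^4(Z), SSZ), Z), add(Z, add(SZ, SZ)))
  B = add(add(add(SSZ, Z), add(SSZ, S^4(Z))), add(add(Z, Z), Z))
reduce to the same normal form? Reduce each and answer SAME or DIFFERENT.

Term A:
  start: add(add(add(S^4(Z), SSZ), Z), add(Z, add(SZ, SZ)))
  [1] add(add(S(add(SSSZ, SSZ)), Z), add(Z, add(SZ, SZ)))
  [2] add(S(add(add(SSSZ, SSZ), Z)), add(Z, add(SZ, SZ)))
  [3] S(add(add(add(SSSZ, SSZ), Z), add(Z, add(SZ, SZ))))
  [4] S(add(add(S(add(SSZ, SSZ)), Z), add(Z, add(SZ, SZ))))
  [5] S(add(S(add(add(SSZ, SSZ), Z)), add(Z, add(SZ, SZ))))
  [6] S(S(add(add(add(SSZ, SSZ), Z), add(Z, add(SZ, SZ)))))
  [7] S(S(add(add(S(add(SZ, SSZ)), Z), add(Z, add(SZ, SZ)))))
  [8] S(S(add(S(add(add(SZ, SSZ), Z)), add(Z, add(SZ, SZ)))))
  [9] S(S(S(add(add(add(SZ, SSZ), Z), add(Z, add(SZ, SZ))))))
  [10] S(S(S(add(add(S(add(Z, SSZ)), Z), add(Z, add(SZ, SZ))))))
  [11] S(S(S(add(S(add(add(Z, SSZ), Z)), add(Z, add(SZ, SZ))))))
  [12] S(S(S(S(add(add(add(Z, SSZ), Z), add(Z, add(SZ, SZ)))))))
  [13] S(S(S(S(add(add(SSZ, Z), add(Z, add(SZ, SZ)))))))
  [14] S(S(S(S(add(S(add(SZ, Z)), add(Z, add(SZ, SZ)))))))
  [15] S(S(S(S(S(add(add(SZ, Z), add(Z, add(SZ, SZ))))))))
  [16] S(S(S(S(S(add(S(add(Z, Z)), add(Z, add(SZ, SZ))))))))
  [17] S(S(S(S(S(S(add(add(Z, Z), add(Z, add(SZ, SZ)))))))))
  [18] S(S(S(S(S(S(add(Z, add(Z, add(SZ, SZ)))))))))
  [19] S(S(S(S(S(S(add(Z, add(SZ, SZ))))))))
  [20] S(S(S(S(S(S(add(SZ, SZ)))))))
  [21] S(S(S(S(S(S(S(add(Z, SZ))))))))
  [22] S^8(Z)

Term B:
  start: add(add(add(SSZ, Z), add(SSZ, S^4(Z))), add(add(Z, Z), Z))
  [1] add(add(S(add(SZ, Z)), add(SSZ, S^4(Z))), add(add(Z, Z), Z))
  [2] add(S(add(add(SZ, Z), add(SSZ, S^4(Z)))), add(add(Z, Z), Z))
  [3] S(add(add(add(SZ, Z), add(SSZ, S^4(Z))), add(add(Z, Z), Z)))
  [4] S(add(add(S(add(Z, Z)), add(SSZ, S^4(Z))), add(add(Z, Z), Z)))
  [5] S(add(S(add(add(Z, Z), add(SSZ, S^4(Z)))), add(add(Z, Z), Z)))
  [6] S(S(add(add(add(Z, Z), add(SSZ, S^4(Z))), add(add(Z, Z), Z))))
  [7] S(S(add(add(Z, add(SSZ, S^4(Z))), add(add(Z, Z), Z))))
  [8] S(S(add(add(SSZ, S^4(Z)), add(add(Z, Z), Z))))
  [9] S(S(add(S(add(SZ, S^4(Z))), add(add(Z, Z), Z))))
  [10] S(S(S(add(add(SZ, S^4(Z)), add(add(Z, Z), Z)))))
  [11] S(S(S(add(S(add(Z, S^4(Z))), add(add(Z, Z), Z)))))
  [12] S(S(S(S(add(add(Z, S^4(Z)), add(add(Z, Z), Z))))))
  [13] S(S(S(S(add(S^4(Z), add(add(Z, Z), Z))))))
  [14] S(S(S(S(S(add(SSSZ, add(add(Z, Z), Z)))))))
  [15] S(S(S(S(S(S(add(SSZ, add(add(Z, Z), Z))))))))
  [16] S(S(S(S(S(S(S(add(SZ, add(add(Z, Z), Z)))))))))
  [17] S(S(S(S(S(S(S(S(add(Z, add(add(Z, Z), Z))))))))))
  [18] S(S(S(S(S(S(S(S(add(add(Z, Z), Z)))))))))
  [19] S(S(S(S(S(S(S(S(add(Z, Z)))))))))
  [20] S^8(Z)

Answer: SAME — A ⇓ S^8(Z), B ⇓ S^8(Z)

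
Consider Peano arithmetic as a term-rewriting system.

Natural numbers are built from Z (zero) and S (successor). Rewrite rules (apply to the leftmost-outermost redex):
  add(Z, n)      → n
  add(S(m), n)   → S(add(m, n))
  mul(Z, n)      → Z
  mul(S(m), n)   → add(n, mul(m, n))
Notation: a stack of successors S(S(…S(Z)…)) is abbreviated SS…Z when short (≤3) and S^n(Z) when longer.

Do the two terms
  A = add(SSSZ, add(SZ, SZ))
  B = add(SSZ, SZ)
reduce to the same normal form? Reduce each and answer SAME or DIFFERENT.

Term A:
  start: add(SSSZ, add(SZ, SZ))
  [1] S(add(SSZ, add(SZ, SZ)))
  [2] S(S(add(SZ, add(SZ, SZ))))
  [3] S(S(S(add(Z, add(SZ, SZ)))))
  [4] S(S(S(add(SZ, SZ))))
  [5] S(S(S(S(add(Z, SZ)))))
  [6] S^5(Z)

Term B:
  start: add(SSZ, SZ)
  [1] S(add(SZ, SZ))
  [2] S(S(add(Z, SZ)))
  [3] SSSZ

Answer: DIFFERENT — A ⇓ S^5(Z), B ⇓ SSSZ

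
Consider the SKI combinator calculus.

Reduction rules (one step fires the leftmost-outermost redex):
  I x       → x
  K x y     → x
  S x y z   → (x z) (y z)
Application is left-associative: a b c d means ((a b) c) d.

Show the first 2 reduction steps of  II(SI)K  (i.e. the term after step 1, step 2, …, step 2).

  start: II(SI)K
  step 1: I(SI)K
  step 2: SIK

Answer: after 2 steps: SIK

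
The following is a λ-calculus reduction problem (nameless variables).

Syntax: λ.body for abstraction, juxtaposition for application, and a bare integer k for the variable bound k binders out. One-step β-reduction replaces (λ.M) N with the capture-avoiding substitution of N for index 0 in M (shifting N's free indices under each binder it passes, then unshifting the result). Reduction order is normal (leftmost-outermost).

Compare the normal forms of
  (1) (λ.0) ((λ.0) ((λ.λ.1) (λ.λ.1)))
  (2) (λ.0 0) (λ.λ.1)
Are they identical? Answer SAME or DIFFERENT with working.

Answer: SAME — A ⇓ λ.λ.λ.1, B ⇓ λ.λ.λ.1

Reduction:
Term A:
  start: (λ.0) ((λ.0) ((λ.λ.1) (λ.λ.1)))
  step 1: (λ.0) ((λ.λ.1) (λ.λ.1))
  step 2: (λ.λ.1) (λ.λ.1)
  step 3: λ.λ.λ.1

Term B:
  start: (λ.0 0) (λ.λ.1)
  step 1: (λ.λ.1) (λ.λ.1)
  step 2: λ.λ.λ.1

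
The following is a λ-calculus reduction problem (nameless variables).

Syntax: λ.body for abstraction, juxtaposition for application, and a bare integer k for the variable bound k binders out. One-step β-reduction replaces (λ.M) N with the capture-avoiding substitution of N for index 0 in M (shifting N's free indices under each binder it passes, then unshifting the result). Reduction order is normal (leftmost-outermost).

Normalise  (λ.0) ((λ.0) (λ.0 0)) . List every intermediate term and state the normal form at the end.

Answer: normal form = λ.0 0  (in 2 steps)

Reduction:
  start: (λ.0) ((λ.0) (λ.0 0))
  step 1: (λ.0) (λ.0 0)
  step 2: λ.0 0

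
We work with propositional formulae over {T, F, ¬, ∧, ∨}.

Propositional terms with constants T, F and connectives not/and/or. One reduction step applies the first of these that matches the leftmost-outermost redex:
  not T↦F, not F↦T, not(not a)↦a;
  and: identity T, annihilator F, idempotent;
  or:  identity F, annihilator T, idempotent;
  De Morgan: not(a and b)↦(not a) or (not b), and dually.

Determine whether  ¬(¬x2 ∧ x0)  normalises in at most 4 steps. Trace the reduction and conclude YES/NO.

Answer: YES — reaches normal form x2 ∨ ¬x0 in 2 ≤ 4 steps

Working:
  start: ¬(¬x2 ∧ x0)
  →1  ¬¬x2 ∨ ¬x0
  →2  x2 ∨ ¬x0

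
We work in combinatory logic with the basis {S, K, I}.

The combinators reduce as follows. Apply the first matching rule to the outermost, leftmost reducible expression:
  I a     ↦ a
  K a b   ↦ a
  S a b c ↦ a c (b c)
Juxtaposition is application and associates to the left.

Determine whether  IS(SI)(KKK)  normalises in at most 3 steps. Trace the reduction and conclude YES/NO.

  start: IS(SI)(KKK)
  [1] S(SI)(KKK)
  [2] S(SI)K

Answer: YES — reaches normal form S(SI)K in 2 ≤ 3 steps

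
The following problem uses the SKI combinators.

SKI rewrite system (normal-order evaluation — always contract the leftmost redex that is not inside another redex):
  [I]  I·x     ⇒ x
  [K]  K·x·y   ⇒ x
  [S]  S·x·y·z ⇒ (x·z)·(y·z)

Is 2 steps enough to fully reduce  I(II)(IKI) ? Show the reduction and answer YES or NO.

Answer: NO — after 2 steps the term is I(IKI), not yet normal

Reduction:
  start: I(II)(IKI)
  [1] II(IKI)
  [2] I(IKI)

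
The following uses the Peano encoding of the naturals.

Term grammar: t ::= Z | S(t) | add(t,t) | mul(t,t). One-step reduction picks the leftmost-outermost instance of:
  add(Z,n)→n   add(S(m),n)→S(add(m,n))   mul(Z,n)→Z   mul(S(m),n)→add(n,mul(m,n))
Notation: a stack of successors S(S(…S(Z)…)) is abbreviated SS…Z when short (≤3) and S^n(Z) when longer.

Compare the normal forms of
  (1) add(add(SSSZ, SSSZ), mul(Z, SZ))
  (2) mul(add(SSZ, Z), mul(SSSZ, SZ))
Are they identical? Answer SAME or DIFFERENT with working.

Term A:
  start: add(add(SSSZ, SSSZ), mul(Z, SZ))
  [1] add(S(add(SSZ, SSSZ)), mul(Z, SZ))
  [2] S(add(add(SSZ, SSSZ), mul(Z, SZ)))
  [3] S(add(S(add(SZ, SSSZ)), mul(Z, SZ)))
  [4] S(S(add(add(SZ, SSSZ), mul(Z, SZ))))
  [5] S(S(add(S(add(Z, SSSZ)), mul(Z, SZ))))
  [6] S(S(S(add(add(Z, SSSZ), mul(Z, SZ)))))
  [7] S(S(S(add(SSSZ, mul(Z, SZ)))))
  [8] S(S(S(S(add(SSZ, mul(Z, SZ))))))
  [9] S(S(S(S(S(add(SZ, mul(Z, SZ)))))))
  [10] S(S(S(S(S(S(add(Z, mul(Z, SZ))))))))
  [11] S(S(S(S(S(S(mul(Z, SZ)))))))
  [12] S^6(Z)

Term B:
  start: mul(add(SSZ, Z), mul(SSSZ, SZ))
  [1] mul(S(add(SZ, Z)), mul(SSSZ, SZ))
  [2] add(mul(SSSZ, SZ), mul(add(SZ, Z), mul(SSSZ, SZ)))
  [3] add(add(SZ, mul(SSZ, SZ)), mul(add(SZ, Z), mul(SSSZ, SZ)))
  [4] add(S(add(Z, mul(SSZ, SZ))), mul(add(SZ, Z), mul(SSSZ, SZ)))
  [5] S(add(add(Z, mul(SSZ, SZ)), mul(add(SZ, Z), mul(SSSZ, SZ))))
  [6] S(add(mul(SSZ, SZ), mul(add(SZ, Z), mul(SSSZ, SZ))))
  [7] S(add(add(SZ, mul(SZ, SZ)), mul(add(SZ, Z), mul(SSSZ, SZ))))
  [8] S(add(S(add(Z, mul(SZ, SZ))), mul(add(SZ, Z), mul(SSSZ, SZ))))
  [9] S(S(add(add(Z, mul(SZ, SZ)), mul(add(SZ, Z), mul(SSSZ, SZ)))))
  [10] S(S(add(mul(SZ, SZ), mul(add(SZ, Z), mul(SSSZ, SZ)))))
  [11] S(S(add(add(SZ, mul(Z, SZ)), mul(add(SZ, Z), mul(SSSZ, SZ)))))
  [12] S(S(add(S(add(Z, mul(Z, SZ))), mul(add(SZ, Z), mul(SSSZ, SZ)))))
  [13] S(S(S(add(add(Z, mul(Z, SZ)), mul(add(SZ, Z), mul(SSSZ, SZ))))))
  [14] S(S(S(add(mul(Z, SZ), mul(add(SZ, Z), mul(SSSZ, SZ))))))
  [15] S(S(S(add(Z, mul(add(SZ, Z), mul(SSSZ, SZ))))))
  [16] S(S(S(mul(add(SZ, Z), mul(SSSZ, SZ)))))
  [17] S(S(S(mul(S(add(Z, Z)), mul(SSSZ, SZ)))))
  [18] S(S(S(add(mul(SSSZ, SZ), mul(add(Z, Z), mul(SSSZ, SZ))))))
  [19] S(S(S(add(add(SZ, mul(SSZ, SZ)), mul(add(Z, Z), mul(SSSZ, SZ))))))
  [20] S(S(S(add(S(add(Z, mul(SSZ, SZ))), mul(add(Z, Z), mul(SSSZ, SZ))))))
  [21] S(S(S(S(add(add(Z, mul(SSZ, SZ)), mul(add(Z, Z), mul(SSSZ, SZ)))))))
  [22] S(S(S(S(add(mul(SSZ, SZ), mul(add(Z, Z), mul(SSSZ, SZ)))))))
  [23] S(S(S(S(add(add(SZ, mul(SZ, SZ)), mul(add(Z, Z), mul(SSSZ, SZ)))))))
  [24] S(S(S(S(add(S(add(Z, mul(SZ, SZ))), mul(add(Z, Z), mul(SSSZ, SZ)))))))
  [25] S(S(S(S(S(add(add(Z, mul(SZ, SZ)), mul(add(Z, Z), mul(SSSZ, SZ))))))))
  [26] S(S(S(S(S(add(mul(SZ, SZ), mul(add(Z, Z), mul(SSSZ, SZ))))))))
  [27] S(S(S(S(S(add(add(SZ, mul(Z, SZ)), mul(add(Z, Z), mul(SSSZ, SZ))))))))
  [28] S(S(S(S(S(add(S(add(Z, mul(Z, SZ))), mul(add(Z, Z), mul(SSSZ, SZ))))))))
  [29] S(S(S(S(S(S(add(add(Z, mul(Z, SZ)), mul(add(Z, Z), mul(SSSZ, SZ)))))))))
  [30] S(S(S(S(S(S(add(mul(Z, SZ), mul(add(Z, Z), mul(SSSZ, SZ)))))))))
  [31] S(S(S(S(S(S(add(Z, mul(add(Z, Z), mul(SSSZ, SZ)))))))))
  [32] S(S(S(S(S(S(mul(add(Z, Z), mul(SSSZ, SZ))))))))
  [33] S(S(S(S(S(S(mul(Z, mul(SSSZ, SZ))))))))
  [34] S^6(Z)

Answer: SAME — A ⇓ S^6(Z), B ⇓ S^6(Z)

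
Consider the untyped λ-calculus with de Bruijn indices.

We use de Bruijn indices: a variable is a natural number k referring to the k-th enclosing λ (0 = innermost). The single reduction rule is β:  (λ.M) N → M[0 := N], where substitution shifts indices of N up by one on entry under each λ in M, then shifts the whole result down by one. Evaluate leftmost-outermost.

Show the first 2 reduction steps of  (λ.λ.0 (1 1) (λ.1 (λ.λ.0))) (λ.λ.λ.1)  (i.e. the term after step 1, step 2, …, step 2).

  start: (λ.λ.0 (1 1) (λ.1 (λ.λ.0))) (λ.λ.λ.1)
  →1  λ.0 ((λ.λ.λ.1) (λ.λ.λ.1)) (λ.1 (λ.λ.0))
  →2  λ.0 (λ.λ.1) (λ.1 (λ.λ.0))

Answer: after 2 steps: λ.0 (λ.λ.1) (λ.1 (λ.λ.0))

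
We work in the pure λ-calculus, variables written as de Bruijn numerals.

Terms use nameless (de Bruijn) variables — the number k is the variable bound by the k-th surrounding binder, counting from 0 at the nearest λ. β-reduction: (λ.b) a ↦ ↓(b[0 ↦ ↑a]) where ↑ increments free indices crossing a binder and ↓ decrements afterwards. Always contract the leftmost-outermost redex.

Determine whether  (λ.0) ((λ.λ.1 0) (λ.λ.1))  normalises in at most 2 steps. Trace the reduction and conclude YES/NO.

  start: (λ.0) ((λ.λ.1 0) (λ.λ.1))
  →1  (λ.λ.1 0) (λ.λ.1)
  →2  λ.(λ.λ.1) 0

Answer: NO — after 2 steps the term is λ.(λ.λ.1) 0, not yet normal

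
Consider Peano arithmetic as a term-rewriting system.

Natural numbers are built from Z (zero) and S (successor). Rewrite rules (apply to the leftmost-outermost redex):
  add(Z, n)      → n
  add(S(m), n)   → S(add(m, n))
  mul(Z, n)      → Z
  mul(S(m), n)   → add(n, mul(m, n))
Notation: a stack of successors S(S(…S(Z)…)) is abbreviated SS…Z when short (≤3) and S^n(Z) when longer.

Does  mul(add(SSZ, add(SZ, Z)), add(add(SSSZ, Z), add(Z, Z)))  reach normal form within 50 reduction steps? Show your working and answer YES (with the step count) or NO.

  start: mul(add(SSZ, add(SZ, Z)), add(add(SSSZ, Z), add(Z, Z)))
  [1] mul(S(add(SZ, add(SZ, Z))), add(add(SSSZ, Z), add(Z, Z)))
  [2] add(add(add(SSSZ, Z), add(Z, Z)), mul(add(SZ, add(SZ, Z)), add(add(SSSZ, Z), add(Z, Z))))
  [3] add(add(S(add(SSZ, Z)), add(Z, Z)), mul(add(SZ, add(SZ, Z)), add(add(SSSZ, Z), add(Z, Z))))
  [4] add(S(add(add(SSZ, Z), add(Z, Z))), mul(add(SZ, add(SZ, Z)), add(add(SSSZ, Z), add(Z, Z))))
  [5] S(add(add(add(SSZ, Z), add(Z, Z)), mul(add(SZ, add(SZ, Z)), add(add(SSSZ, Z), add(Z, Z)))))
  [6] S(add(add(S(add(SZ, Z)), add(Z, Z)), mul(add(SZ, add(SZ, Z)), add(add(SSSZ, Z), add(Z, Z)))))
  [7] S(add(S(add(add(SZ, Z), add(Z, Z))), mul(add(SZ, add(SZ, Z)), add(add(SSSZ, Z), add(Z, Z)))))
  [8] S(S(add(add(add(SZ, Z), add(Z, Z)), mul(add(SZ, add(SZ, Z)), add(add(SSSZ, Z), add(Z, Z))))))
  [9] S(S(add(add(S(add(Z, Z)), add(Z, Z)), mul(add(SZ, add(SZ, Z)), add(add(SSSZ, Z), add(Z, Z))))))
  [10] S(S(add(S(add(add(Z, Z), add(Z, Z))), mul(add(SZ, add(SZ, Z)), add(add(SSSZ, Z), add(Z, Z))))))
  [11] S(S(S(add(add(add(Z, Z), add(Z, Z)), mul(add(SZ, add(SZ, Z)), add(add(SSSZ, Z), add(Z, Z)))))))
  [12] S(S(S(add(add(Z, add(Z, Z)), mul(add(SZ, add(SZ, Z)), add(add(SSSZ, Z), add(Z, Z)))))))
  [13] S(S(S(add(add(Z, Z), mul(add(SZ, add(SZ, Z)), add(add(SSSZ, Z), add(Z, Z)))))))
  [14] S(S(S(add(Z, mul(add(SZ, add(SZ, Z)), add(add(SSSZ, Z), add(Z, Z)))))))
  [15] S(S(S(mul(add(SZ, add(SZ, Z)), add(add(SSSZ, Z), add(Z, Z))))))
  [16] S(S(S(mul(S(add(Z, add(SZ, Z))), add(add(SSSZ, Z), add(Z, Z))))))
  [17] S(S(S(add(add(add(SSSZ, Z), add(Z, Z)), mul(add(Z, add(SZ, Z)), add(add(SSSZ, Z), add(Z, Z)))))))
  [18] S(S(S(add(add(S(add(SSZ, Z)), add(Z, Z)), mul(add(Z, add(SZ, Z)), add(add(SSSZ, Z), add(Z, Z)))))))
  [19] S(S(S(add(S(add(add(SSZ, Z), add(Z, Z))), mul(add(Z, add(SZ, Z)), add(add(SSSZ, Z), add(Z, Z)))))))
  [20] S(S(S(S(add(add(add(SSZ, Z), add(Z, Z)), mul(add(Z, add(SZ, Z)), add(add(SSSZ, Z), add(Z, Z))))))))
  [21] S(S(S(S(add(add(S(add(SZ, Z)), add(Z, Z)), mul(add(Z, add(SZ, Z)), add(add(SSSZ, Z), add(Z, Z))))))))
  [22] S(S(S(S(add(S(add(add(SZ, Z), add(Z, Z))), mul(add(Z, add(SZ, Z)), add(add(SSSZ, Z), add(Z, Z))))))))
  [23] S(S(S(S(S(add(add(add(SZ, Z), add(Z, Z)), mul(add(Z, add(SZ, Z)), add(add(SSSZ, Z), add(Z, Z)))))))))
  [24] S(S(S(S(S(add(add(S(add(Z, Z)), add(Z, Z)), mul(add(Z, add(SZ, Z)), add(add(SSSZ, Z), add(Z, Z)))))))))
  [25] S(S(S(S(S(add(S(add(add(Z, Z), add(Z, Z))), mul(add(Z, add(SZ, Z)), add(add(SSSZ, Z), add(Z, Z)))))))))
  [26] S(S(S(S(S(S(add(add(add(Z, Z), add(Z, Z)), mul(add(Z, add(SZ, Z)), add(add(SSSZ, Z), add(Z, Z))))))))))
  [27] S(S(S(S(S(S(add(add(Z, add(Z, Z)), mul(add(Z, add(SZ, Z)), add(add(SSSZ, Z), add(Z, Z))))))))))
  [28] S(S(S(S(S(S(add(add(Z, Z), mul(add(Z, add(SZ, Z)), add(add(SSSZ, Z), add(Z, Z))))))))))
  [29] S(S(S(S(S(S(add(Z, mul(add(Z, add(SZ, Z)), add(add(SSSZ, Z), add(Z, Z))))))))))
  [30] S(S(S(S(S(S(mul(add(Z, add(SZ, Z)), add(add(SSSZ, Z), add(Z, Z)))))))))
  [31] S(S(S(S(S(S(mul(add(SZ, Z), add(add(SSSZ, Z), add(Z, Z)))))))))
  [32] S(S(S(S(S(S(mul(S(add(Z, Z)), add(add(SSSZ, Z), add(Z, Z)))))))))
  [33] S(S(S(S(S(S(add(add(add(SSSZ, Z), add(Z, Z)), mul(add(Z, Z), add(add(SSSZ, Z), add(Z, Z))))))))))
  [34] S(S(S(S(S(S(add(add(S(add(SSZ, Z)), add(Z, Z)), mul(add(Z, Z), add(add(SSSZ, Z), add(Z, Z))))))))))
  [35] S(S(S(S(S(S(add(S(add(add(SSZ, Z), add(Z, Z))), mul(add(Z, Z), add(add(SSSZ, Z), add(Z, Z))))))))))
  [36] S(S(S(S(S(S(S(add(add(add(SSZ, Z), add(Z, Z)), mul(add(Z, Z), add(add(SSSZ, Z), add(Z, Z)))))))))))
  [37] S(S(S(S(S(S(S(add(add(S(add(SZ, Z)), add(Z, Z)), mul(add(Z, Z), add(add(SSSZ, Z), add(Z, Z)))))))))))
  [38] S(S(S(S(S(S(S(add(S(add(add(SZ, Z), add(Z, Z))), mul(add(Z, Z), add(add(SSSZ, Z), add(Z, Z)))))))))))
  [39] S(S(S(S(S(S(S(S(add(add(add(SZ, Z), add(Z, Z)), mul(add(Z, Z), add(add(SSSZ, Z), add(Z, Z))))))))))))
  [40] S(S(S(S(S(S(S(S(add(add(S(add(Z, Z)), add(Z, Z)), mul(add(Z, Z), add(add(SSSZ, Z), add(Z, Z))))))))))))
  [41] S(S(S(S(S(S(S(S(add(S(add(add(Z, Z), add(Z, Z))), mul(add(Z, Z), add(add(SSSZ, Z), add(Z, Z))))))))))))
  [42] S(S(S(S(S(S(S(S(S(add(add(add(Z, Z), add(Z, Z)), mul(add(Z, Z), add(add(SSSZ, Z), add(Z, Z)))))))))))))
  [43] S(S(S(S(S(S(S(S(S(add(add(Z, add(Z, Z)), mul(add(Z, Z), add(add(SSSZ, Z), add(Z, Z)))))))))))))
  [44] S(S(S(S(S(S(S(S(S(add(add(Z, Z), mul(add(Z, Z), add(add(SSSZ, Z), add(Z, Z)))))))))))))
  [45] S(S(S(S(S(S(S(S(S(add(Z, mul(add(Z, Z), add(add(SSSZ, Z), add(Z, Z)))))))))))))
  [46] S(S(S(S(S(S(S(S(S(mul(add(Z, Z), add(add(SSSZ, Z), add(Z, Z))))))))))))
  [47] S(S(S(S(S(S(S(S(S(mul(Z, add(add(SSSZ, Z), add(Z, Z))))))))))))
  [48] S^9(Z)

Answer: YES — reaches normal form S^9(Z) in 48 ≤ 50 steps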